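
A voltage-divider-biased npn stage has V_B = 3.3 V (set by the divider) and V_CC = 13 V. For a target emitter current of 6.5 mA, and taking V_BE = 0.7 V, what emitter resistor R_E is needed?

V_E = V_B − V_BE = 3.3 − 0.7 = 2.6 V.
R_E = V_E / I_E = 2.6 / 6.5 = 0.4 kΩ.

R_E ≈ 0.4 kΩ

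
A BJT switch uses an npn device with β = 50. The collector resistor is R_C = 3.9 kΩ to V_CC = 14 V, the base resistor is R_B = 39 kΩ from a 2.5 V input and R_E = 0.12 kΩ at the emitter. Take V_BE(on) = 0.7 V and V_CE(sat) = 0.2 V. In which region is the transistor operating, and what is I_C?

active; I_C ≈ 2 mA

Assume active. Base-emitter loop: I_B = (V_BB − V_BE)/(R_B + (β+1)R_E) = (2.5 − 0.7)/(39 + 51×0.12) = 0.0399 mA.
I_C = β·I_B = 50×0.0399 = 1.99 mA.
V_CE = V_CC − I_C·R_C − I_E·R_E = 14 − 1.99×3.9 − 2.03×0.12 = 5.98 V > V_CE(sat), so the active-region assumption holds.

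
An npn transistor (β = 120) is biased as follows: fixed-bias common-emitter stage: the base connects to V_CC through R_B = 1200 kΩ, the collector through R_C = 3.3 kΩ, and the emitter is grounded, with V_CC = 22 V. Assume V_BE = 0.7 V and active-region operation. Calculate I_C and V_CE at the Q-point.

Base loop: V_CC = I_B·R_B + V_BE, so I_B = (22 − 0.7)/1200 kΩ = 0.0178 mA.
In the active region I_C = β·I_B = 120 × 0.0178 = 2.13 mA.
Collector loop: V_CE = V_CC − I_C·R_C = 22 − 2.13×3.3 = 15 V.
Since V_CE = 15 V > V_CE(sat) ≈ 0.2 V, the transistor is in the active region as assumed.

I_C ≈ 2.1 mA, V_CE ≈ 15 V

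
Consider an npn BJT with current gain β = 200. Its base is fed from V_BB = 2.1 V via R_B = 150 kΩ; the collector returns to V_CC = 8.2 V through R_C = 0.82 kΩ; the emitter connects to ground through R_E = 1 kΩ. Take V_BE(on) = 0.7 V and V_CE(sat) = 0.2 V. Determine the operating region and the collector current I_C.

active; I_C ≈ 0.8 mA

Assume active. Base-emitter loop: I_B = (V_BB − V_BE)/(R_B + (β+1)R_E) = (2.1 − 0.7)/(150 + 201×1) = 0.00399 mA.
I_C = β·I_B = 200×0.00399 = 0.798 mA.
V_CE = V_CC − I_C·R_C − I_E·R_E = 8.2 − 0.798×0.82 − 0.802×1 = 6.74 V > V_CE(sat), so the active-region assumption holds.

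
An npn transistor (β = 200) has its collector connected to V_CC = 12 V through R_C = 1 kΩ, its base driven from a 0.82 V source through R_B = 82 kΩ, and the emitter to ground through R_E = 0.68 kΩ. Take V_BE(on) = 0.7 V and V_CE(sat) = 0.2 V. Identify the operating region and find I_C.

Assume active. Base-emitter loop: I_B = (V_BB − V_BE)/(R_B + (β+1)R_E) = (0.82 − 0.7)/(82 + 201×0.68) = 0.000549 mA.
I_C = β·I_B = 200×0.000549 = 0.11 mA.
V_CE = V_CC − I_C·R_C − I_E·R_E = 12 − 0.11×1 − 0.11×0.68 = 11.8 V > V_CE(sat), so the active-region assumption holds.

active; I_C ≈ 0.11 mA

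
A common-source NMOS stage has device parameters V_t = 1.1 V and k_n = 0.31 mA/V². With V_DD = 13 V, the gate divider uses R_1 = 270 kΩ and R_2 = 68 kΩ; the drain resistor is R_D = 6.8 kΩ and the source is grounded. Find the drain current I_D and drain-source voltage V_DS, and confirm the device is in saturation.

V_G = V_DD·R_2/(R_1+R_2) = 13×68/338 = 2.62 V. With the source grounded, V_GS = V_G = 2.62 V.
Assume saturation: I_D = (k_n/2)(V_GS − V_t)² = (0.31/2)×(2.62 − 1.1)² = 0.155×1.52² = 0.356 mA.
V_DS = V_DD − I_D·R_D = 13 − 0.356×6.8 = 10.6 V.
Saturation requires V_DS ≥ V_GS − V_t = 1.52 V; 10.6 ≥ 1.52 ✓.

I_D ≈ 0.36 mA, V_DS ≈ 11 V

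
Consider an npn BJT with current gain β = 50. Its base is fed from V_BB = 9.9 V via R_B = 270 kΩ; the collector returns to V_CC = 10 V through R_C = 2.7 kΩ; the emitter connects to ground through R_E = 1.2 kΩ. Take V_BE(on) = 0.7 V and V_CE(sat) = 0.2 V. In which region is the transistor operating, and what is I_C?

Assume active. Base-emitter loop: I_B = (V_BB − V_BE)/(R_B + (β+1)R_E) = (9.9 − 0.7)/(270 + 51×1.2) = 0.0278 mA.
I_C = β·I_B = 50×0.0278 = 1.39 mA.
V_CE = V_CC − I_C·R_C − I_E·R_E = 10 − 1.39×2.7 − 1.42×1.2 = 4.55 V > V_CE(sat), so the active-region assumption holds.

active; I_C ≈ 1.4 mA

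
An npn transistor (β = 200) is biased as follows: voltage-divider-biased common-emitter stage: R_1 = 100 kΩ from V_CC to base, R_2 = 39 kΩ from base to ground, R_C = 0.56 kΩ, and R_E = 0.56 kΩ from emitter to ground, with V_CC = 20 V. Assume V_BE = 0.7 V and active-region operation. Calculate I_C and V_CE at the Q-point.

I_C ≈ 7 mA, V_CE ≈ 12 V

Thevenize the base divider: V_Th = V_CC·R_2/(R_1+R_2) = 20×39/139 = 5.61 V, R_Th = R_1‖R_2 = 28.1 kΩ.
Base-emitter loop: V_Th = I_B·R_Th + V_BE + (β+1)I_B·R_E, so I_B = (5.61 − 0.7) / (28.1 + 201×0.56) = 0.0349 mA.
I_C = β·I_B = 200×0.0349 = 6.99 mA, and I_E = (β+1)I_B = 7.02 mA.
V_CE = V_CC − I_C·R_C − I_E·R_E = 20 − 6.99×0.56 − 7.02×0.56 = 12.2 V.
V_CE = 12.2 V > 0.2 V confirms active-region operation.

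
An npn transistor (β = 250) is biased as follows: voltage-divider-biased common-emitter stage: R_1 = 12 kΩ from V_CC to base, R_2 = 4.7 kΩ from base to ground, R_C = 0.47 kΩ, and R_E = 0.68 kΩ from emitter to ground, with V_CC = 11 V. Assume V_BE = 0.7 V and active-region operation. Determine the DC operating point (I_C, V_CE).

Thevenize the base divider: V_Th = V_CC·R_2/(R_1+R_2) = 11×4.7/16.7 = 3.1 V, R_Th = R_1‖R_2 = 3.38 kΩ.
Base-emitter loop: V_Th = I_B·R_Th + V_BE + (β+1)I_B·R_E, so I_B = (3.1 − 0.7) / (3.38 + 251×0.68) = 0.0138 mA.
I_C = β·I_B = 250×0.0138 = 3.44 mA, and I_E = (β+1)I_B = 3.45 mA.
V_CE = V_CC − I_C·R_C − I_E·R_E = 11 − 3.44×0.47 − 3.45×0.68 = 7.03 V.
V_CE = 7.03 V > 0.2 V confirms active-region operation.

I_C ≈ 3.4 mA, V_CE ≈ 7 V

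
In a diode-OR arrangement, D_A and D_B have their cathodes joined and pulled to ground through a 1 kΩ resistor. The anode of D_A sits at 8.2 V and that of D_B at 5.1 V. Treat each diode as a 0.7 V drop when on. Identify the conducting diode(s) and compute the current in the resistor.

Assume both conduct. Then node N would need to be at both 8.2−0.7 = 7.5 V and 5.1−0.7 = 4.4 V, which is impossible.
Assume only D_A conducts: V_N = 8.2 − 0.7 = 7.5 V, so I_R = 7.5/1 = 7.5 mA.
Check D_B: its anode-to-cathode voltage is 5.1 − 7.5 = -2.4 V < 0.7 V, so it is off. The assumption is consistent.

Only D_A conducts; I_R ≈ 7.5 mA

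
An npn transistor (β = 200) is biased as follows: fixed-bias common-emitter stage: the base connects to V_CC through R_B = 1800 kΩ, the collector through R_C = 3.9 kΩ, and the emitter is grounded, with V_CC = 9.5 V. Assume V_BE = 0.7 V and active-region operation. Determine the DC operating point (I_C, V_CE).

I_C ≈ 0.98 mA, V_CE ≈ 5.7 V

Base loop: V_CC = I_B·R_B + V_BE, so I_B = (9.5 − 0.7)/1800 kΩ = 0.00489 mA.
In the active region I_C = β·I_B = 200 × 0.00489 = 0.978 mA.
Collector loop: V_CE = V_CC − I_C·R_C = 9.5 − 0.978×3.9 = 5.69 V.
Since V_CE = 5.69 V > V_CE(sat) ≈ 0.2 V, the transistor is in the active region as assumed.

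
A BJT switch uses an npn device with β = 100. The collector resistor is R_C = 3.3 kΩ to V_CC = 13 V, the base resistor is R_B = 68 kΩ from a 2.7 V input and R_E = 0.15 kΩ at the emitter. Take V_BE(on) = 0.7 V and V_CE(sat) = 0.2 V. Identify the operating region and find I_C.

active; I_C ≈ 2.4 mA

Assume active. Base-emitter loop: I_B = (V_BB − V_BE)/(R_B + (β+1)R_E) = (2.7 − 0.7)/(68 + 101×0.15) = 0.0241 mA.
I_C = β·I_B = 100×0.0241 = 2.41 mA.
V_CE = V_CC − I_C·R_C − I_E·R_E = 13 − 2.41×3.3 − 2.43×0.15 = 4.7 V > V_CE(sat), so the active-region assumption holds.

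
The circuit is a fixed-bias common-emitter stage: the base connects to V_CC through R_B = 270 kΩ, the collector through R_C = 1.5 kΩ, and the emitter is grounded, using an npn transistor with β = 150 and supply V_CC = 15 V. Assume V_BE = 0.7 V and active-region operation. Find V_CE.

V_CE ≈ 3.1 V

Base loop: V_CC = I_B·R_B + V_BE, so I_B = (15 − 0.7)/270 kΩ = 0.053 mA.
In the active region I_C = β·I_B = 150 × 0.053 = 7.94 mA.
Collector loop: V_CE = V_CC − I_C·R_C = 15 − 7.94×1.5 = 3.08 V.
Since V_CE = 3.08 V > V_CE(sat) ≈ 0.2 V, the transistor is in the active region as assumed.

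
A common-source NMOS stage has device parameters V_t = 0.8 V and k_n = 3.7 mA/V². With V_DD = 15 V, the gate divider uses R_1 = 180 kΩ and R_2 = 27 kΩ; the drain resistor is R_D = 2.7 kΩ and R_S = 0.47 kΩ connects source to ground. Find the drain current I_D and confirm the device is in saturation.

I_D ≈ 0.94 mA

V_G = V_DD·R_2/(R_1+R_2) = 15×27/207 = 1.96 V.
Assume saturation: I_D = (k_n/2)(V_GS − V_t)² with V_GS = V_G − I_D·R_S = 1.96 − 0.47·I_D.
Substituting gives 0.409·I_D² − 3.01·I_D + 2.47 = 0, with roots I_D = 0.942 or 6.43 mA.
The root I_D = 6.43 mA gives V_GS = -1.06 V ≤ V_t, so take I_D = 0.942 mA.
Then V_GS = 1.51 V and V_DS = V_DD − I_D(R_D+R_S) = 15 − 0.942×3.17 = 12 V.
Saturation requires V_DS ≥ V_GS − V_t = 0.714 V; 12 ≥ 0.714 ✓.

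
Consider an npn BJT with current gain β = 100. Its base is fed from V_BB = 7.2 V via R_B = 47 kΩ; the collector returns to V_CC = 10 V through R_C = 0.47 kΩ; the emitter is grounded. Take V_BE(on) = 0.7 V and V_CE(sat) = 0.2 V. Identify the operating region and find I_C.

active; I_C ≈ 14 mA

Assume active. Base-emitter loop: I_B = (V_BB − V_BE)/R_B = (7.2 − 0.7)/47 = 0.138 mA.
I_C = β·I_B = 100×0.138 = 13.8 mA.
V_CE = V_CC − I_C·R_C = 10 − 13.8×0.47 = 3.5 V > V_CE(sat), so the active-region assumption holds.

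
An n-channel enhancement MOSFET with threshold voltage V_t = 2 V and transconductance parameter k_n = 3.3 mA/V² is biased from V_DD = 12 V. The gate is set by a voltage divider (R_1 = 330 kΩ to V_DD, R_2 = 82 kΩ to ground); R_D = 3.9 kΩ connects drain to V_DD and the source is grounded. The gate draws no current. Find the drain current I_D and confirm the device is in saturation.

I_D ≈ 0.25 mA

V_G = V_DD·R_2/(R_1+R_2) = 12×82/412 = 2.39 V. With the source grounded, V_GS = V_G = 2.39 V.
Assume saturation: I_D = (k_n/2)(V_GS − V_t)² = (3.3/2)×(2.39 − 2)² = 1.65×0.388² = 0.249 mA.
V_DS = V_DD − I_D·R_D = 12 − 0.249×3.9 = 11 V.
Saturation requires V_DS ≥ V_GS − V_t = 0.388 V; 11 ≥ 0.388 ✓.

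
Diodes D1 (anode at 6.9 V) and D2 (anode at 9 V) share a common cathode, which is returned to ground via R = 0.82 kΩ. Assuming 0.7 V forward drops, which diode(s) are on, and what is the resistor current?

Assume both conduct. Then node N would need to be at both 6.9−0.7 = 6.2 V and 9−0.7 = 8.3 V, which is impossible.
Assume only D2 conducts: V_N = 9 − 0.7 = 8.3 V, so I_R = 8.3/0.82 = 10.1 mA.
Check D1: its anode-to-cathode voltage is 6.9 − 8.3 = -1.4 V < 0.7 V, so it is off. The assumption is consistent.

Only D2 conducts; I_R ≈ 10 mA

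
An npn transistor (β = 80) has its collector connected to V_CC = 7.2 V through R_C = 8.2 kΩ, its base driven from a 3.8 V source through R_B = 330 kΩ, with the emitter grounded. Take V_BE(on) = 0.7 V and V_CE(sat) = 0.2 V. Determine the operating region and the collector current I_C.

active; I_C ≈ 0.75 mA

Assume active. Base-emitter loop: I_B = (V_BB − V_BE)/R_B = (3.8 − 0.7)/330 = 0.00939 mA.
I_C = β·I_B = 80×0.00939 = 0.752 mA.
V_CE = V_CC − I_C·R_C = 7.2 − 0.752×8.2 = 1.04 V > V_CE(sat), so the active-region assumption holds.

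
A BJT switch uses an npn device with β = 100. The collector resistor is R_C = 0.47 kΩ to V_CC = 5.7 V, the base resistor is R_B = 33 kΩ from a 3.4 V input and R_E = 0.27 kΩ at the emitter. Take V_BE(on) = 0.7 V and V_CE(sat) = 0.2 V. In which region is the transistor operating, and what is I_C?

Assume active. Base-emitter loop: I_B = (V_BB − V_BE)/(R_B + (β+1)R_E) = (3.4 − 0.7)/(33 + 101×0.27) = 0.0448 mA.
I_C = β·I_B = 100×0.0448 = 4.48 mA.
V_CE = V_CC − I_C·R_C − I_E·R_E = 5.7 − 4.48×0.47 − 4.52×0.27 = 2.37 V > V_CE(sat), so the active-region assumption holds.

active; I_C ≈ 4.5 mA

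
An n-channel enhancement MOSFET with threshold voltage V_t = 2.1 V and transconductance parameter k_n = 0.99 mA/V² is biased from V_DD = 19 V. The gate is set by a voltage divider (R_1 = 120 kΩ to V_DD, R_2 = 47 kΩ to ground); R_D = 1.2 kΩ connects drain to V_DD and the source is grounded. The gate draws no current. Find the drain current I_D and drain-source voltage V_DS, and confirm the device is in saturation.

V_G = V_DD·R_2/(R_1+R_2) = 19×47/167 = 5.35 V. With the source grounded, V_GS = V_G = 5.35 V.
Assume saturation: I_D = (k_n/2)(V_GS − V_t)² = (0.99/2)×(5.35 − 2.1)² = 0.495×3.25² = 5.22 mA.
V_DS = V_DD − I_D·R_D = 19 − 5.22×1.2 = 12.7 V.
Saturation requires V_DS ≥ V_GS − V_t = 3.25 V; 12.7 ≥ 3.25 ✓.

I_D ≈ 5.2 mA, V_DS ≈ 13 V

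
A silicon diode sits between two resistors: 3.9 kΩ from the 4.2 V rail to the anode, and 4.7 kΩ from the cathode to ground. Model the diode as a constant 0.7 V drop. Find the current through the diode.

I ≈ 0.41 mA

The two resistors are in series with the diode, so KVL gives 4.2 = I·3.9 + 0.7 + I·4.7.
I = (4.2 − 0.7) / (3.9 + 4.7) kΩ = 3.5 / 8.6 = 0.407 mA.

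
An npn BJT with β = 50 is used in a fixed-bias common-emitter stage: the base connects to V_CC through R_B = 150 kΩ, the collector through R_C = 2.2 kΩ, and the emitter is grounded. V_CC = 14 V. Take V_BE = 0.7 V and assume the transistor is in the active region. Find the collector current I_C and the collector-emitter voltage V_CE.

Base loop: V_CC = I_B·R_B + V_BE, so I_B = (14 − 0.7)/150 kΩ = 0.0887 mA.
In the active region I_C = β·I_B = 50 × 0.0887 = 4.43 mA.
Collector loop: V_CE = V_CC − I_C·R_C = 14 − 4.43×2.2 = 4.25 V.
Since V_CE = 4.25 V > V_CE(sat) ≈ 0.2 V, the transistor is in the active region as assumed.

I_C ≈ 4.4 mA, V_CE ≈ 4.2 V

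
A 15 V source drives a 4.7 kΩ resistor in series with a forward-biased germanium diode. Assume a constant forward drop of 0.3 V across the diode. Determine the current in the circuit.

KVL around the loop: 15 = V_D + I·R = 0.3 + I × 4.7 kΩ.
So I = (15 − 0.3) / 4.7 kΩ = 14.7 / 4.7 = 3.13 mA.

I ≈ 3.1 mA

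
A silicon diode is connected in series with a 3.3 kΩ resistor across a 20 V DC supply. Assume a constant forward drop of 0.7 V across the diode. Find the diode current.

KVL around the loop: 20 = V_D + I·R = 0.7 + I × 3.3 kΩ.
So I = (20 − 0.7) / 3.3 kΩ = 19.3 / 3.3 = 5.85 mA.

I ≈ 5.8 mA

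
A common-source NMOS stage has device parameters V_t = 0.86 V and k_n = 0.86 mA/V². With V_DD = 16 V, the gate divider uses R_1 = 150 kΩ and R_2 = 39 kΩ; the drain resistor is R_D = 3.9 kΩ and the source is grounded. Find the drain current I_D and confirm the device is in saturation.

I_D ≈ 2.6 mA

V_G = V_DD·R_2/(R_1+R_2) = 16×39/189 = 3.3 V. With the source grounded, V_GS = V_G = 3.3 V.
Assume saturation: I_D = (k_n/2)(V_GS − V_t)² = (0.86/2)×(3.3 − 0.86)² = 0.43×2.44² = 2.56 mA.
V_DS = V_DD − I_D·R_D = 16 − 2.56×3.9 = 6 V.
Saturation requires V_DS ≥ V_GS − V_t = 2.44 V; 6 ≥ 2.44 ✓.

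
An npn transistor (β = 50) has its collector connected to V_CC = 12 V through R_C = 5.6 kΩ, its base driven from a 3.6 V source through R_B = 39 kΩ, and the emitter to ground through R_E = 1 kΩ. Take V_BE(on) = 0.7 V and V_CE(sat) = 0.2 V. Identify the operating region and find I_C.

active; I_C ≈ 1.6 mA

Assume active. Base-emitter loop: I_B = (V_BB − V_BE)/(R_B + (β+1)R_E) = (3.6 − 0.7)/(39 + 51×1) = 0.0322 mA.
I_C = β·I_B = 50×0.0322 = 1.61 mA.
V_CE = V_CC − I_C·R_C − I_E·R_E = 12 − 1.61×5.6 − 1.64×1 = 1.33 V > V_CE(sat), so the active-region assumption holds.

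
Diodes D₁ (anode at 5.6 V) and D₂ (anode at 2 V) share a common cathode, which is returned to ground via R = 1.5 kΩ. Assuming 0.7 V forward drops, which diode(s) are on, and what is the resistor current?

Assume both conduct. Then node N would need to be at both 5.6−0.7 = 4.9 V and 2−0.7 = 1.3 V, which is impossible.
Assume only D₁ conducts: V_N = 5.6 − 0.7 = 4.9 V, so I_R = 4.9/1.5 = 3.27 mA.
Check D₂: its anode-to-cathode voltage is 2 − 4.9 = -2.9 V < 0.7 V, so it is off. The assumption is consistent.

Only D₁ conducts; I_R ≈ 3.3 mA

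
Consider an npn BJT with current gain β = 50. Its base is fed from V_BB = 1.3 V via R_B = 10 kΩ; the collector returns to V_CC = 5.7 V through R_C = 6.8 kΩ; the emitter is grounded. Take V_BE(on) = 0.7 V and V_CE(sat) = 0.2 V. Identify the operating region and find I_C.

Assume active: I_B = (1.3 − 0.7)/10 = 0.06 mA, giving I_C = β·I_B = 3 mA.
But then V_CE = 5.7 − 3×6.8 = -14.7 V < V_CE(sat) = 0.2 V — impossible in the active region.
So the transistor is saturated. With V_CE = 0.2 V, I_C = (V_CC − 0.2)/R_C = 5.5/6.8 = 0.809 mA.
Check: β·I_B = 3 mA > I_C = 0.809 mA, confirming saturation.

saturation; I_C ≈ 0.81 mA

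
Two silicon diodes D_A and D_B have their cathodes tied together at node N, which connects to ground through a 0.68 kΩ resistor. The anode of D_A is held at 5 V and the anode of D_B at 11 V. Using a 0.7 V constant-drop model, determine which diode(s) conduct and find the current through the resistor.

Only D_B conducts; I_R ≈ 15 mA

Assume both conduct. Then node N would need to be at both 5−0.7 = 4.3 V and 11−0.7 = 10.3 V, which is impossible.
Assume only D_B conducts: V_N = 11 − 0.7 = 10.3 V, so I_R = 10.3/0.68 = 15.1 mA.
Check D_A: its anode-to-cathode voltage is 5 − 10.3 = -5.3 V < 0.7 V, so it is off. The assumption is consistent.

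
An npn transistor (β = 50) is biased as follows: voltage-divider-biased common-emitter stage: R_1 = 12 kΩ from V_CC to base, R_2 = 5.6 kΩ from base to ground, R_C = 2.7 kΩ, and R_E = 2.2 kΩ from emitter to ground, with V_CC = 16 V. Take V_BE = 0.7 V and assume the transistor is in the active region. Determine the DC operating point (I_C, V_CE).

Thevenize the base divider: V_Th = V_CC·R_2/(R_1+R_2) = 16×5.6/17.6 = 5.09 V, R_Th = R_1‖R_2 = 3.82 kΩ.
Base-emitter loop: V_Th = I_B·R_Th + V_BE + (β+1)I_B·R_E, so I_B = (5.09 − 0.7) / (3.82 + 51×2.2) = 0.0378 mA.
I_C = β·I_B = 50×0.0378 = 1.89 mA, and I_E = (β+1)I_B = 1.93 mA.
V_CE = V_CC − I_C·R_C − I_E·R_E = 16 − 1.89×2.7 − 1.93×2.2 = 6.64 V.
V_CE = 6.64 V > 0.2 V confirms active-region operation.

I_C ≈ 1.9 mA, V_CE ≈ 6.6 V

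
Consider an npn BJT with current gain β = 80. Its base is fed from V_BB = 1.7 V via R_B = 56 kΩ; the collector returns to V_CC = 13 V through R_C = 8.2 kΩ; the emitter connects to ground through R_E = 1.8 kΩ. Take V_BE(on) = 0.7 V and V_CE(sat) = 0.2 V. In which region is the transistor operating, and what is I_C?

Assume active. Base-emitter loop: I_B = (V_BB − V_BE)/(R_B + (β+1)R_E) = (1.7 − 0.7)/(56 + 81×1.8) = 0.00496 mA.
I_C = β·I_B = 80×0.00496 = 0.396 mA.
V_CE = V_CC − I_C·R_C − I_E·R_E = 13 − 0.396×8.2 − 0.401×1.8 = 9.03 V > V_CE(sat), so the active-region assumption holds.

active; I_C ≈ 0.4 mA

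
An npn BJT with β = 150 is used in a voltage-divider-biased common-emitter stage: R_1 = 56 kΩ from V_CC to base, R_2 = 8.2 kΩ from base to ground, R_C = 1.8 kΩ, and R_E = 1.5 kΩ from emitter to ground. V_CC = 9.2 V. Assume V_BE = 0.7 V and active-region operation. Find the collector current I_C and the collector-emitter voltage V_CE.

I_C ≈ 0.3 mA, V_CE ≈ 8.2 V

Thevenize the base divider: V_Th = V_CC·R_2/(R_1+R_2) = 9.2×8.2/64.2 = 1.18 V, R_Th = R_1‖R_2 = 7.15 kΩ.
Base-emitter loop: V_Th = I_B·R_Th + V_BE + (β+1)I_B·R_E, so I_B = (1.18 − 0.7) / (7.15 + 151×1.5) = 0.00203 mA.
I_C = β·I_B = 150×0.00203 = 0.305 mA, and I_E = (β+1)I_B = 0.307 mA.
V_CE = V_CC − I_C·R_C − I_E·R_E = 9.2 − 0.305×1.8 − 0.307×1.5 = 8.19 V.
V_CE = 8.19 V > 0.2 V confirms active-region operation.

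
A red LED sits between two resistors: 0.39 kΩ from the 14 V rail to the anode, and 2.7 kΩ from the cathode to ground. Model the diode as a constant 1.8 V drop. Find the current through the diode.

I ≈ 3.9 mA

The two resistors are in series with the diode, so KVL gives 14 = I·0.39 + 1.8 + I·2.7.
I = (14 − 1.8) / (0.39 + 2.7) kΩ = 12.2 / 3.09 = 3.95 mA.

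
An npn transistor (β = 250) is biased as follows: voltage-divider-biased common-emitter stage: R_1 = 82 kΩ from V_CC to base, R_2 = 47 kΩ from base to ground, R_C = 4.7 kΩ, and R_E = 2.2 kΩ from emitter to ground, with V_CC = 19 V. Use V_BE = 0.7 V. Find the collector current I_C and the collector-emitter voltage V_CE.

Thevenize the base divider: V_Th = V_CC·R_2/(R_1+R_2) = 19×47/129 = 6.92 V, R_Th = R_1‖R_2 = 29.9 kΩ.
Base-emitter loop: V_Th = I_B·R_Th + V_BE + (β+1)I_B·R_E, so I_B = (6.92 − 0.7) / (29.9 + 251×2.2) = 0.0107 mA.
I_C = β·I_B = 250×0.0107 = 2.67 mA, and I_E = (β+1)I_B = 2.68 mA.
V_CE = V_CC − I_C·R_C − I_E·R_E = 19 − 2.67×4.7 − 2.68×2.2 = 0.536 V.
V_CE = 0.536 V > 0.2 V confirms active-region operation.

I_C ≈ 2.7 mA, V_CE ≈ 0.54 V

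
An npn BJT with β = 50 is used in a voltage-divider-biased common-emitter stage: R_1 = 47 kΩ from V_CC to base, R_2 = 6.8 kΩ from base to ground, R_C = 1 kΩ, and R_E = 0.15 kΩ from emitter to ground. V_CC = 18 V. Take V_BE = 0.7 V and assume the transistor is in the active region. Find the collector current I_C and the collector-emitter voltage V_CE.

Thevenize the base divider: V_Th = V_CC·R_2/(R_1+R_2) = 18×6.8/53.8 = 2.28 V, R_Th = R_1‖R_2 = 5.94 kΩ.
Base-emitter loop: V_Th = I_B·R_Th + V_BE + (β+1)I_B·R_E, so I_B = (2.28 − 0.7) / (5.94 + 51×0.15) = 0.116 mA.
I_C = β·I_B = 50×0.116 = 5.79 mA, and I_E = (β+1)I_B = 5.91 mA.
V_CE = V_CC − I_C·R_C − I_E·R_E = 18 − 5.79×1 − 5.91×0.15 = 11.3 V.
V_CE = 11.3 V > 0.2 V confirms active-region operation.

I_C ≈ 5.8 mA, V_CE ≈ 11 V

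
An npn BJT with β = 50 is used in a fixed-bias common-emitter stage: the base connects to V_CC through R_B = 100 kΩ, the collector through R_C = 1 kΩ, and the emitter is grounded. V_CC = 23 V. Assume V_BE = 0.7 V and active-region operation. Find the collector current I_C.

Base loop: V_CC = I_B·R_B + V_BE, so I_B = (23 − 0.7)/100 kΩ = 0.223 mA.
In the active region I_C = β·I_B = 50 × 0.223 = 11.2 mA.
Collector loop: V_CE = V_CC − I_C·R_C = 23 − 11.2×1 = 11.8 V.
Since V_CE = 11.8 V > V_CE(sat) ≈ 0.2 V, the transistor is in the active region as assumed.

I_C ≈ 11 mA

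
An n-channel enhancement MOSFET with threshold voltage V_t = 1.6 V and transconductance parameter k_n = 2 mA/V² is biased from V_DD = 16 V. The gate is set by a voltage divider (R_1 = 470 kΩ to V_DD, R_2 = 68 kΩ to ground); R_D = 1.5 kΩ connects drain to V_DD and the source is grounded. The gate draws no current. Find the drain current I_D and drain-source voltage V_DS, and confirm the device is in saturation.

I_D ≈ 0.18 mA, V_DS ≈ 16 V

V_G = V_DD·R_2/(R_1+R_2) = 16×68/538 = 2.02 V. With the source grounded, V_GS = V_G = 2.02 V.
Assume saturation: I_D = (k_n/2)(V_GS − V_t)² = (2/2)×(2.02 − 1.6)² = 1×0.422² = 0.178 mA.
V_DS = V_DD − I_D·R_D = 16 − 0.178×1.5 = 15.7 V.
Saturation requires V_DS ≥ V_GS − V_t = 0.422 V; 15.7 ≥ 0.422 ✓.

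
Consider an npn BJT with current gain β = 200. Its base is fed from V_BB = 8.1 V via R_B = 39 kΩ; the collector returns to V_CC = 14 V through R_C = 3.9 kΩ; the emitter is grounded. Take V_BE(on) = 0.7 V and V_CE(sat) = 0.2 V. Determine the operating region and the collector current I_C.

saturation; I_C ≈ 3.5 mA

Assume active: I_B = (8.1 − 0.7)/39 = 0.19 mA, giving I_C = β·I_B = 37.9 mA.
But then V_CE = 14 − 37.9×3.9 = -134 V < V_CE(sat) = 0.2 V — impossible in the active region.
So the transistor is saturated. With V_CE = 0.2 V, I_C = (V_CC − 0.2)/R_C = 13.8/3.9 = 3.54 mA.
Check: β·I_B = 37.9 mA > I_C = 3.54 mA, confirming saturation.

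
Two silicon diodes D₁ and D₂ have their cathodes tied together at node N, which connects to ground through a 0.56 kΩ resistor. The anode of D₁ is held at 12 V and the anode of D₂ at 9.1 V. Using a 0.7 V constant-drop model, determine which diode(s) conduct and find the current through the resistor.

Assume both conduct. Then node N would need to be at both 12−0.7 = 11.3 V and 9.1−0.7 = 8.4 V, which is impossible.
Assume only D₁ conducts: V_N = 12 − 0.7 = 11.3 V, so I_R = 11.3/0.56 = 20.2 mA.
Check D₂: its anode-to-cathode voltage is 9.1 − 11.3 = -2.2 V < 0.7 V, so it is off. The assumption is consistent.

Only D₁ conducts; I_R ≈ 20 mA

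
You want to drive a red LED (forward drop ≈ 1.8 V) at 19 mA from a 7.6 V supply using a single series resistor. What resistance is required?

The resistor drops V_S − V_D = 7.6 − 1.8 = 5.8 V at 19 mA.
R = 5.8 V / 19 mA = 0.305 kΩ.

R ≈ 0.31 kΩ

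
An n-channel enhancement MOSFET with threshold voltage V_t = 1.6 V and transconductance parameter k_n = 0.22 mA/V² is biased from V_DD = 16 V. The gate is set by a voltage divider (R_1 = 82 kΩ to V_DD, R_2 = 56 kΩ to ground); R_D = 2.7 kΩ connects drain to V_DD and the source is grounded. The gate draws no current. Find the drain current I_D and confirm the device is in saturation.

V_G = V_DD·R_2/(R_1+R_2) = 16×56/138 = 6.49 V. With the source grounded, V_GS = V_G = 6.49 V.
Assume saturation: I_D = (k_n/2)(V_GS − V_t)² = (0.22/2)×(6.49 − 1.6)² = 0.11×4.89² = 2.63 mA.
V_DS = V_DD − I_D·R_D = 16 − 2.63×2.7 = 8.89 V.
Saturation requires V_DS ≥ V_GS − V_t = 4.89 V; 8.89 ≥ 4.89 ✓.

I_D ≈ 2.6 mA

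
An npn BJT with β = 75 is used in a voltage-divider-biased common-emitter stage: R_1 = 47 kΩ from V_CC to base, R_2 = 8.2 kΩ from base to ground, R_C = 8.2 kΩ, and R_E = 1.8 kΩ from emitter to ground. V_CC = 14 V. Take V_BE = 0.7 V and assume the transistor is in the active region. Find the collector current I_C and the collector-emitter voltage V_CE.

I_C ≈ 0.72 mA, V_CE ≈ 6.8 V

Thevenize the base divider: V_Th = V_CC·R_2/(R_1+R_2) = 14×8.2/55.2 = 2.08 V, R_Th = R_1‖R_2 = 6.98 kΩ.
Base-emitter loop: V_Th = I_B·R_Th + V_BE + (β+1)I_B·R_E, so I_B = (2.08 − 0.7) / (6.98 + 76×1.8) = 0.0096 mA.
I_C = β·I_B = 75×0.0096 = 0.72 mA, and I_E = (β+1)I_B = 0.729 mA.
V_CE = V_CC − I_C·R_C − I_E·R_E = 14 − 0.72×8.2 − 0.729×1.8 = 6.79 V.
V_CE = 6.79 V > 0.2 V confirms active-region operation.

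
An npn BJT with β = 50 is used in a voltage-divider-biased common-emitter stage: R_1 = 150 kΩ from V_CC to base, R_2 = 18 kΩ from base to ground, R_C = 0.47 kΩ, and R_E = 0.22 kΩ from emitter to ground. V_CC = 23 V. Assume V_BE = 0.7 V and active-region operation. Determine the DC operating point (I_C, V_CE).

I_C ≈ 3.2 mA, V_CE ≈ 21 V

Thevenize the base divider: V_Th = V_CC·R_2/(R_1+R_2) = 23×18/168 = 2.46 V, R_Th = R_1‖R_2 = 16.1 kΩ.
Base-emitter loop: V_Th = I_B·R_Th + V_BE + (β+1)I_B·R_E, so I_B = (2.46 − 0.7) / (16.1 + 51×0.22) = 0.0646 mA.
I_C = β·I_B = 50×0.0646 = 3.23 mA, and I_E = (β+1)I_B = 3.3 mA.
V_CE = V_CC − I_C·R_C − I_E·R_E = 23 − 3.23×0.47 − 3.3×0.22 = 20.8 V.
V_CE = 20.8 V > 0.2 V confirms active-region operation.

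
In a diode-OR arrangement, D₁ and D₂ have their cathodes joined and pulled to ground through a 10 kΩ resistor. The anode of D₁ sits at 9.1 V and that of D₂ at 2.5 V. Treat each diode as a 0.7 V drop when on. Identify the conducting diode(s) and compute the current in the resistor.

Only D₁ conducts; I_R ≈ 0.84 mA

Assume both conduct. Then node N would need to be at both 9.1−0.7 = 8.4 V and 2.5−0.7 = 1.8 V, which is impossible.
Assume only D₁ conducts: V_N = 9.1 − 0.7 = 8.4 V, so I_R = 8.4/10 = 0.84 mA.
Check D₂: its anode-to-cathode voltage is 2.5 − 8.4 = -5.9 V < 0.7 V, so it is off. The assumption is consistent.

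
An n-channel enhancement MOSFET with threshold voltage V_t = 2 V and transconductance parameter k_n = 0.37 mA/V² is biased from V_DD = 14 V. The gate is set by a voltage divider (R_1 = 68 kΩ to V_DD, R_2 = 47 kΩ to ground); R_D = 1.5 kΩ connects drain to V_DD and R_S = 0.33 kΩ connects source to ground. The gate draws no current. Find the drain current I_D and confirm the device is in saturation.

V_G = V_DD·R_2/(R_1+R_2) = 14×47/115 = 5.72 V.
Assume saturation: I_D = (k_n/2)(V_GS − V_t)² with V_GS = V_G − I_D·R_S = 5.72 − 0.33·I_D.
Substituting gives 0.0201·I_D² − 1.45·I_D + 2.56 = 0, with roots I_D = 1.81 or 70.4 mA.
The root I_D = 70.4 mA gives V_GS = -17.5 V ≤ V_t, so take I_D = 1.81 mA.
Then V_GS = 5.13 V and V_DS = V_DD − I_D(R_D+R_S) = 14 − 1.81×1.83 = 10.7 V.
Saturation requires V_DS ≥ V_GS − V_t = 3.13 V; 10.7 ≥ 3.13 ✓.

I_D ≈ 1.8 mA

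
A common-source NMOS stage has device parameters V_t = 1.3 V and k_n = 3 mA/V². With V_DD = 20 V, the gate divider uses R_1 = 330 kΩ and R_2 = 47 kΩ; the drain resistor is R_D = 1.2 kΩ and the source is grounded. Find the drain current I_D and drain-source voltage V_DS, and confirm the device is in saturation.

I_D ≈ 2.1 mA, V_DS ≈ 17 V

V_G = V_DD·R_2/(R_1+R_2) = 20×47/377 = 2.49 V. With the source grounded, V_GS = V_G = 2.49 V.
Assume saturation: I_D = (k_n/2)(V_GS − V_t)² = (3/2)×(2.49 − 1.3)² = 1.5×1.19² = 2.14 mA.
V_DS = V_DD − I_D·R_D = 20 − 2.14×1.2 = 17.4 V.
Saturation requires V_DS ≥ V_GS − V_t = 1.19 V; 17.4 ≥ 1.19 ✓.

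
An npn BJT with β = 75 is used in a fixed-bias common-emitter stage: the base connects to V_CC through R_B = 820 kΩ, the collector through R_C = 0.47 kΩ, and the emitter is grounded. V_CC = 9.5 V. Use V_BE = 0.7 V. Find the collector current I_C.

Base loop: V_CC = I_B·R_B + V_BE, so I_B = (9.5 − 0.7)/820 kΩ = 0.0107 mA.
In the active region I_C = β·I_B = 75 × 0.0107 = 0.805 mA.
Collector loop: V_CE = V_CC − I_C·R_C = 9.5 − 0.805×0.47 = 9.12 V.
Since V_CE = 9.12 V > V_CE(sat) ≈ 0.2 V, the transistor is in the active region as assumed.

I_C ≈ 0.8 mA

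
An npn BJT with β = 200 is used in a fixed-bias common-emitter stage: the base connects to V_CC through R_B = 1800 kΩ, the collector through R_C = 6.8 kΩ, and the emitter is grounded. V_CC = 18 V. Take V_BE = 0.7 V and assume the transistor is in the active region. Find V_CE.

Base loop: V_CC = I_B·R_B + V_BE, so I_B = (18 − 0.7)/1800 kΩ = 0.00961 mA.
In the active region I_C = β·I_B = 200 × 0.00961 = 1.92 mA.
Collector loop: V_CE = V_CC − I_C·R_C = 18 − 1.92×6.8 = 4.93 V.
Since V_CE = 4.93 V > V_CE(sat) ≈ 0.2 V, the transistor is in the active region as assumed.

V_CE ≈ 4.9 V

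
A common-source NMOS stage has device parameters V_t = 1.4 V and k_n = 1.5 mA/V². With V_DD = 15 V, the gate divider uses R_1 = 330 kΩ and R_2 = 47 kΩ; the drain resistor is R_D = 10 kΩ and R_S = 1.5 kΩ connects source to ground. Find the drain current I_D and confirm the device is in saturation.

I_D ≈ 0.087 mA

V_G = V_DD·R_2/(R_1+R_2) = 15×47/377 = 1.87 V.
Assume saturation: I_D = (k_n/2)(V_GS − V_t)² with V_GS = V_G − I_D·R_S = 1.87 − 1.5·I_D.
Substituting gives 1.69·I_D² − 2.06·I_D + 0.166 = 0, with roots I_D = 0.0867 or 1.13 mA.
The root I_D = 1.13 mA gives V_GS = 0.171 V ≤ V_t, so take I_D = 0.0867 mA.
Then V_GS = 1.74 V and V_DS = V_DD − I_D(R_D+R_S) = 15 − 0.0867×11.5 = 14 V.
Saturation requires V_DS ≥ V_GS − V_t = 0.34 V; 14 ≥ 0.34 ✓.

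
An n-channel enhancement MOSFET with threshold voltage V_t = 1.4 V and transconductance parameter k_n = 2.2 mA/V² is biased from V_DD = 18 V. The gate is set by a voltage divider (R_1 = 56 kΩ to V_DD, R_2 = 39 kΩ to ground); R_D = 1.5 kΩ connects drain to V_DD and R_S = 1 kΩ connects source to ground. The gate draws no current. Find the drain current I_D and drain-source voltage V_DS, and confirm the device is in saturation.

I_D ≈ 4.1 mA, V_DS ≈ 7.8 V

V_G = V_DD·R_2/(R_1+R_2) = 18×39/95 = 7.39 V.
Assume saturation: I_D = (k_n/2)(V_GS − V_t)² with V_GS = V_G − I_D·R_S = 7.39 − 1·I_D.
Substituting gives 1.1·I_D² − 14.2·I_D + 39.5 = 0, with roots I_D = 4.07 or 8.82 mA.
The root I_D = 8.82 mA gives V_GS = -1.43 V ≤ V_t, so take I_D = 4.07 mA.
Then V_GS = 3.32 V and V_DS = V_DD − I_D(R_D+R_S) = 18 − 4.07×2.5 = 7.83 V.
Saturation requires V_DS ≥ V_GS − V_t = 1.92 V; 7.83 ≥ 1.92 ✓.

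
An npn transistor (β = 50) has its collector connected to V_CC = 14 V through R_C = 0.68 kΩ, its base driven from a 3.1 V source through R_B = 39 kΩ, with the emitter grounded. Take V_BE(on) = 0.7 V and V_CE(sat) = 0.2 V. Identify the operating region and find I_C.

Assume active. Base-emitter loop: I_B = (V_BB − V_BE)/R_B = (3.1 − 0.7)/39 = 0.0615 mA.
I_C = β·I_B = 50×0.0615 = 3.08 mA.
V_CE = V_CC − I_C·R_C = 14 − 3.08×0.68 = 11.9 V > V_CE(sat), so the active-region assumption holds.

active; I_C ≈ 3.1 mA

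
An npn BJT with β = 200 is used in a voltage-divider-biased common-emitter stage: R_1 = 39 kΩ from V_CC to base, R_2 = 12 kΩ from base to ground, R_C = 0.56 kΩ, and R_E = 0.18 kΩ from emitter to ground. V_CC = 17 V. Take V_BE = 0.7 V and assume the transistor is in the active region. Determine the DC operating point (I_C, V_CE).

I_C ≈ 15 mA, V_CE ≈ 6.2 V

Thevenize the base divider: V_Th = V_CC·R_2/(R_1+R_2) = 17×12/51 = 4 V, R_Th = R_1‖R_2 = 9.18 kΩ.
Base-emitter loop: V_Th = I_B·R_Th + V_BE + (β+1)I_B·R_E, so I_B = (4 − 0.7) / (9.18 + 201×0.18) = 0.0728 mA.
I_C = β·I_B = 200×0.0728 = 14.6 mA, and I_E = (β+1)I_B = 14.6 mA.
V_CE = V_CC − I_C·R_C − I_E·R_E = 17 − 14.6×0.56 − 14.6×0.18 = 6.22 V.
V_CE = 6.22 V > 0.2 V confirms active-region operation.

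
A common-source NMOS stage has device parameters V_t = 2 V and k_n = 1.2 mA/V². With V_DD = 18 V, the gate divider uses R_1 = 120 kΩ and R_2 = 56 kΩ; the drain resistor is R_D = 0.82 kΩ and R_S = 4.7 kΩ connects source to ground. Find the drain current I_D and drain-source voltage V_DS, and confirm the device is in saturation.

V_G = V_DD·R_2/(R_1+R_2) = 18×56/176 = 5.73 V.
Assume saturation: I_D = (k_n/2)(V_GS − V_t)² with V_GS = V_G − I_D·R_S = 5.73 − 4.7·I_D.
Substituting gives 13.3·I_D² − 22·I_D + 8.34 = 0, with roots I_D = 0.583 or 1.08 mA.
The root I_D = 1.08 mA gives V_GS = 0.659 V ≤ V_t, so take I_D = 0.583 mA.
Then V_GS = 2.99 V and V_DS = V_DD − I_D(R_D+R_S) = 18 − 0.583×5.52 = 14.8 V.
Saturation requires V_DS ≥ V_GS − V_t = 0.986 V; 14.8 ≥ 0.986 ✓.

I_D ≈ 0.58 mA, V_DS ≈ 15 V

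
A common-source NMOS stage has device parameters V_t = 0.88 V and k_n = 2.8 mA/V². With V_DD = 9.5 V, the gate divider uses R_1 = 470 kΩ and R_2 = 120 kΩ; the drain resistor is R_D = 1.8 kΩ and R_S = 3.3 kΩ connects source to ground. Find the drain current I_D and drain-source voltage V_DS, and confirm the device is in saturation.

V_G = V_DD·R_2/(R_1+R_2) = 9.5×120/590 = 1.93 V.
Assume saturation: I_D = (k_n/2)(V_GS − V_t)² with V_GS = V_G − I_D·R_S = 1.93 − 3.3·I_D.
Substituting gives 15.2·I_D² − 10.7·I_D + 1.55 = 0, with roots I_D = 0.203 or 0.5 mA.
The root I_D = 0.5 mA gives V_GS = 0.282 V ≤ V_t, so take I_D = 0.203 mA.
Then V_GS = 1.26 V and V_DS = V_DD − I_D(R_D+R_S) = 9.5 − 0.203×5.1 = 8.46 V.
Saturation requires V_DS ≥ V_GS − V_t = 0.381 V; 8.46 ≥ 0.381 ✓.

I_D ≈ 0.2 mA, V_DS ≈ 8.5 V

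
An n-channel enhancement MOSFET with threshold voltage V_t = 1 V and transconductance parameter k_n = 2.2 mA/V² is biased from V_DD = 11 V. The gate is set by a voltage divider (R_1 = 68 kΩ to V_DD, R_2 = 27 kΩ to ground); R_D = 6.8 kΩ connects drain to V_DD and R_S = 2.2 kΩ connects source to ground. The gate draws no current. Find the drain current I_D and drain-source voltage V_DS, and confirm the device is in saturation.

V_G = V_DD·R_2/(R_1+R_2) = 11×27/95 = 3.13 V.
Assume saturation: I_D = (k_n/2)(V_GS − V_t)² with V_GS = V_G − I_D·R_S = 3.13 − 2.2·I_D.
Substituting gives 5.32·I_D² − 11.3·I_D + 4.97 = 0, with roots I_D = 0.624 or 1.5 mA.
The root I_D = 1.5 mA gives V_GS = -0.166 V ≤ V_t, so take I_D = 0.624 mA.
Then V_GS = 1.75 V and V_DS = V_DD − I_D(R_D+R_S) = 11 − 0.624×9 = 5.38 V.
Saturation requires V_DS ≥ V_GS − V_t = 0.753 V; 5.38 ≥ 0.753 ✓.

I_D ≈ 0.62 mA, V_DS ≈ 5.4 V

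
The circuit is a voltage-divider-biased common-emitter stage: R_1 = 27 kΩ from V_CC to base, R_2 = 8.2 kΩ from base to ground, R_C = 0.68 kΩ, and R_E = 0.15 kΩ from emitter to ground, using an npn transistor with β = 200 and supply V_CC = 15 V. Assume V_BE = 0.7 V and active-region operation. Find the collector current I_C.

Thevenize the base divider: V_Th = V_CC·R_2/(R_1+R_2) = 15×8.2/35.2 = 3.49 V, R_Th = R_1‖R_2 = 6.29 kΩ.
Base-emitter loop: V_Th = I_B·R_Th + V_BE + (β+1)I_B·R_E, so I_B = (3.49 − 0.7) / (6.29 + 201×0.15) = 0.0767 mA.
I_C = β·I_B = 200×0.0767 = 15.3 mA, and I_E = (β+1)I_B = 15.4 mA.
V_CE = V_CC − I_C·R_C − I_E·R_E = 15 − 15.3×0.68 − 15.4×0.15 = 2.26 V.
V_CE = 2.26 V > 0.2 V confirms active-region operation.

I_C ≈ 15 mA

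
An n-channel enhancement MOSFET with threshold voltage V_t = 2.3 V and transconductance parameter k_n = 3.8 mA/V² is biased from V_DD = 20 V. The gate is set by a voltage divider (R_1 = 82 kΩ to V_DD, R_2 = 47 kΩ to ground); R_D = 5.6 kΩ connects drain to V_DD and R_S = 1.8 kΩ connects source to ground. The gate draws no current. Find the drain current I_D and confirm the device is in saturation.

I_D ≈ 2.2 mA

V_G = V_DD·R_2/(R_1+R_2) = 20×47/129 = 7.29 V.
Assume saturation: I_D = (k_n/2)(V_GS − V_t)² with V_GS = V_G − I_D·R_S = 7.29 − 1.8·I_D.
Substituting gives 6.16·I_D² − 35.1·I_D + 47.2 = 0, with roots I_D = 2.18 or 3.53 mA.
The root I_D = 3.53 mA gives V_GS = 0.937 V ≤ V_t, so take I_D = 2.18 mA.
Then V_GS = 3.37 V and V_DS = V_DD − I_D(R_D+R_S) = 20 − 2.18×7.4 = 3.9 V.
Saturation requires V_DS ≥ V_GS − V_t = 1.07 V; 3.9 ≥ 1.07 ✓.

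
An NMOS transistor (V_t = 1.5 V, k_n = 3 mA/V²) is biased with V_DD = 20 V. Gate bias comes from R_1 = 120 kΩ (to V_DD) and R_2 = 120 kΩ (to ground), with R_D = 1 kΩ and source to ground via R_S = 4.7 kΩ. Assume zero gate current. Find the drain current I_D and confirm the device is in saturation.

V_G = V_DD·R_2/(R_1+R_2) = 20×120/240 = 10 V.
Assume saturation: I_D = (k_n/2)(V_GS − V_t)² with V_GS = V_G − I_D·R_S = 10 − 4.7·I_D.
Substituting gives 33.1·I_D² − 121·I_D + 108 = 0, with roots I_D = 1.59 or 2.06 mA.
The root I_D = 2.06 mA gives V_GS = 0.329 V ≤ V_t, so take I_D = 1.59 mA.
Then V_GS = 2.53 V and V_DS = V_DD − I_D(R_D+R_S) = 20 − 1.59×5.7 = 10.9 V.
Saturation requires V_DS ≥ V_GS − V_t = 1.03 V; 10.9 ≥ 1.03 ✓.

I_D ≈ 1.6 mA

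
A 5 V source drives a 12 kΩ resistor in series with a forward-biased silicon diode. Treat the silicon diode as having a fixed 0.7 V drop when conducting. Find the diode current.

I ≈ 0.36 mA

KVL around the loop: 5 = V_D + I·R = 0.7 + I × 12 kΩ.
So I = (5 − 0.7) / 12 kΩ = 4.3 / 12 = 0.358 mA.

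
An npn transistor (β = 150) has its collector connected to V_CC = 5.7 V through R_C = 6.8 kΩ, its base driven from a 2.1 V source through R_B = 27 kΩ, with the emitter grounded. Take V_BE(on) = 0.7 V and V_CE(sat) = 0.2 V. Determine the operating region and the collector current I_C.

saturation; I_C ≈ 0.81 mA

Assume active: I_B = (2.1 − 0.7)/27 = 0.0519 mA, giving I_C = β·I_B = 7.78 mA.
But then V_CE = 5.7 − 7.78×6.8 = -47.2 V < V_CE(sat) = 0.2 V — impossible in the active region.
So the transistor is saturated. With V_CE = 0.2 V, I_C = (V_CC − 0.2)/R_C = 5.5/6.8 = 0.809 mA.
Check: β·I_B = 7.78 mA > I_C = 0.809 mA, confirming saturation.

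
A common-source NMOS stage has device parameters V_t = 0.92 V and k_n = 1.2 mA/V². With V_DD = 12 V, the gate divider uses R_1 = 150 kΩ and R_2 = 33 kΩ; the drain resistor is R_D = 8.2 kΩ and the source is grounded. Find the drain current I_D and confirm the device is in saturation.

I_D ≈ 0.93 mA

V_G = V_DD·R_2/(R_1+R_2) = 12×33/183 = 2.16 V. With the source grounded, V_GS = V_G = 2.16 V.
Assume saturation: I_D = (k_n/2)(V_GS − V_t)² = (1.2/2)×(2.16 − 0.92)² = 0.6×1.24² = 0.928 mA.
V_DS = V_DD − I_D·R_D = 12 − 0.928×8.2 = 4.39 V.
Saturation requires V_DS ≥ V_GS − V_t = 1.24 V; 4.39 ≥ 1.24 ✓.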